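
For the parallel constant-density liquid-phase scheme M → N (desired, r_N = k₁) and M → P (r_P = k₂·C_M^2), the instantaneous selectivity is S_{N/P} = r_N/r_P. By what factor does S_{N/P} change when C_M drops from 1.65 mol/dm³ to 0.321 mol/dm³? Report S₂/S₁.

26.4

S_{N/P} = (k₁/k₂)·C_M^-2, so S₂/S₁ = (C_{M,2}/C_{M,1})^-2.
= (0.321/1.65)^(-2) = (0.1945)^(-2) = 26.4.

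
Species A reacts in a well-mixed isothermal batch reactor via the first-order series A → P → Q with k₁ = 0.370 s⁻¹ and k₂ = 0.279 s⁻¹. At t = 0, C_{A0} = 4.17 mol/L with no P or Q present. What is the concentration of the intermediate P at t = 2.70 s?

The intermediate concentration in a first-order A→B→C sequence is C_P = k₁C_{A0}(e^(−k₁t) − e^(−k₂t))/(k₂−k₁).
e^(−k₁t) = e^(−0.370×2.70) = e^(−0.9990) = 0.3682; e^(−k₂t) = e^(−0.7533) = 0.4708.
C_P = 0.370×4.17/(0.279−0.370) × (0.3682−0.4708) = (-16.95)×(-0.1026) = 1.739 mol/L.

1.74 mol/L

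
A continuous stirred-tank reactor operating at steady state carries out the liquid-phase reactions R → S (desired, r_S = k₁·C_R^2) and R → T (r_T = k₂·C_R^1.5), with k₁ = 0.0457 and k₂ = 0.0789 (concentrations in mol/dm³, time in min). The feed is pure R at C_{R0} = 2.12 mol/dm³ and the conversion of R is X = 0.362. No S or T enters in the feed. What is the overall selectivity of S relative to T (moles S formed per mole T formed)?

0.674

Exit C_R = C_{R0}(1−X) = 2.12×0.638 = 1.353 mol/dm³.
In a CSTR the entire volume is at exit conditions, so r_S = 0.0457×1.353^2 = 0.08360 and r_T = 0.0789×1.353^1.5 = 0.1241.
Overall selectivity = C_S/C_T = r_Sτ/(r_Tτ) = r_S/r_T = 0.674.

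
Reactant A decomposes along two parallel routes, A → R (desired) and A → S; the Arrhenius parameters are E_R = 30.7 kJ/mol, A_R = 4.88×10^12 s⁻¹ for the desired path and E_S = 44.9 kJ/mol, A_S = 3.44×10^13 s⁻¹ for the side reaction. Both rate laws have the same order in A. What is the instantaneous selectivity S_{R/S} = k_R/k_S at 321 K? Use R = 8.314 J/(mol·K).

29.0

Since both paths have the same order in A, the concentration cancels and S_{R/S} = k_R/k_S = (A_R/A_S)·exp[(E_S−E_R)/(RT)].
(E_S−E_R)/(RT) = (44.9−30.7)×10³/(8.314×321) = 14200/2669 = 5.321.
k_R/k_S = (4.88×10^12/3.44×10^13)·exp(5.321) = 0.1419 × 204.5 = 29.0.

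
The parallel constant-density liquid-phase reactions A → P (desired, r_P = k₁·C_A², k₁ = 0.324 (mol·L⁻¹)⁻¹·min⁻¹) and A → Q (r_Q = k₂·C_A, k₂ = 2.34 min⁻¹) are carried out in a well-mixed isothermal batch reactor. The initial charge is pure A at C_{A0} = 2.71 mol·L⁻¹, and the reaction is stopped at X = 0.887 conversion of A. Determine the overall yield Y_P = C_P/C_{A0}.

C_A = C_{A0}(1−X) = 0.3062 mol·L⁻¹.
Along a PFR/batch, dC_Q/dC_A = −r_Q/(r_P+r_Q) = −k₂/(k₂+k₁·C_A).
Integrating from C_{A0} to C_A: C_Q = (2.34/0.324)·ln[(2.34+0.324·2.71)/(2.34+0.324·0.306)] = 7.222·ln(3.218/2.439) = 2.001 mol·L⁻¹.
Then C_P = (C_{A0}−C_A) − C_Q = 2.404 − 2.001 = 0.4025 mol·L⁻¹.
Y_P = C_P/C_{A0} = 0.4025/2.71 = 0.149.

0.149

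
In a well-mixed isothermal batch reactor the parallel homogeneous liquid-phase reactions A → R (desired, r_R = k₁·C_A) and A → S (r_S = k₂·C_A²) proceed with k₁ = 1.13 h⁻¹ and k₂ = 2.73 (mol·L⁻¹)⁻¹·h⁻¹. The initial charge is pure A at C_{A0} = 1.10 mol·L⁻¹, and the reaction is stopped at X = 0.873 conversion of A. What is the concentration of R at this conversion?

0.416 mol·L⁻¹

C_A = C_{A0}(1−X) = 0.1397 mol·L⁻¹.
Along a PFR/batch, dC_R/dC_A = −r_R/(r_R+r_S) = −k₁/(k₁+k₂·C_A).
Integrating from C_{A0} to C_A: C_R = (1.13/2.73)·ln[(1.13+2.73·1.10)/(1.13+2.73·0.140)] = 0.4139·ln(4.133/1.511) = 0.4164 mol·L⁻¹.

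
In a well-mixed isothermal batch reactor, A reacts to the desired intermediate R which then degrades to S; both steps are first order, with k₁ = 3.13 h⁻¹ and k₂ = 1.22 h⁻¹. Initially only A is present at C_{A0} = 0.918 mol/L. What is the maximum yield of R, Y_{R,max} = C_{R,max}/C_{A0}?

Evaluating C_R at t_opt = ln(k₂/k₁)/(k₂−k₁) gives C_{R,max}/C_{A0} = (k₁/k₂)^[k₂/(k₂−k₁)].
= (3.13/1.22)^(1.22/(1.22−3.13)) = (2.566)^(-0.6387) = 0.5478.

0.548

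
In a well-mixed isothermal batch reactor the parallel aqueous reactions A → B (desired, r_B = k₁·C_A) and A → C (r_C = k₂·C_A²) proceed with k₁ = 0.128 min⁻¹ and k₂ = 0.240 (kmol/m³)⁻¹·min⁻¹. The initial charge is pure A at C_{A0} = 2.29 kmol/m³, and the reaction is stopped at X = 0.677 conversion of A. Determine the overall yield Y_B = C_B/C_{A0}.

0.186

C_A = C_{A0}(1−X) = 0.7397 kmol/m³.
Along a PFR/batch, dC_B/dC_A = −r_B/(r_B+r_C) = −k₁/(k₁+k₂·C_A).
Integrating from C_{A0} to C_A: C_B = (0.128/0.240)·ln[(0.128+0.240·2.29)/(0.128+0.240·0.740)] = 0.5333·ln(0.6776/0.3055) = 0.4248 kmol/m³.
Y_B = C_B/C_{A0} = 0.4248/2.29 = 0.186.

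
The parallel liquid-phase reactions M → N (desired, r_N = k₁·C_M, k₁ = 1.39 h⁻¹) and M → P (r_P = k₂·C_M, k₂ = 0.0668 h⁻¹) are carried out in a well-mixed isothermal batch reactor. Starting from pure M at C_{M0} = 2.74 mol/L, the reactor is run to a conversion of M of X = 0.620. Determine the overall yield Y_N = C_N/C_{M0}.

0.592

C_M = C_{M0}(1−X) = 1.041 mol/L.
Both paths are first order in M, so the instantaneous fraction to N is constant: dC_N/d(−C_M) = k₁/(k₁+k₂) = 0.9541.
C_N = 0.9541·(C_{M0}−C_M) = 0.9541×1.699 = 1.62 mol/L.
Y_N = C_N/C_{M0} = 1.621/2.74 = 0.592.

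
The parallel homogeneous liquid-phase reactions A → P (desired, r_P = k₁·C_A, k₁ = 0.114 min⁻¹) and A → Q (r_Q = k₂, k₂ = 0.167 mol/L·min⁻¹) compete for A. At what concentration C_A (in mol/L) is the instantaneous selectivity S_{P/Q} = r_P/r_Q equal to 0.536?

S_{P/Q} = (k₁/k₂)·C_A ⇒ C_A = S·k₂/k₁.
= 0.536×0.167/0.114 = 0.785 mol/L.

0.785 mol/L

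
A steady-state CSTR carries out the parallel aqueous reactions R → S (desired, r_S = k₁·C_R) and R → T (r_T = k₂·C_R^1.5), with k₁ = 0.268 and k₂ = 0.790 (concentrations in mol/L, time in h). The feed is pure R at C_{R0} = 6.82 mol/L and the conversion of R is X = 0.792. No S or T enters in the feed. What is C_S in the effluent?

1.20 mol/L

Exit C_R = C_{R0}(1−X) = 6.82×0.208 = 1.419 mol/L.
A CSTR operates uniformly at the exit composition, giving r_S = 0.3802 and r_T = 1.335 (each k·C_R^n at C_R = 1.419).
Fraction of consumed R going to S: r_S/(r_S+r_T) = 0.2217.
C_S = 0.2217·C_{R0}·X = 0.2217×6.82×0.792 = 1.20 mol/L.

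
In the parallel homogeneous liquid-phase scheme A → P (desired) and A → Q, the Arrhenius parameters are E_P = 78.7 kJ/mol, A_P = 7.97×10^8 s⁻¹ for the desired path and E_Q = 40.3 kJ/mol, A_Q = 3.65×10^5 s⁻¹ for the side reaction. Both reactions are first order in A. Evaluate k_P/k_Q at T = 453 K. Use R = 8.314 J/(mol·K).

k_P/k_Q = (A_P/A_Q)·exp[−(E_P−E_Q)/(RT)] = (A_P/A_Q)·exp[(E_Q−E_P)/(RT)].
(E_Q−E_P)/(RT) = (40.3−78.7)×10³/(8.314×453) = -38400/3766 = -10.20.
k_P/k_Q = (7.97×10^8/3.65×10^5)·exp(-10.20) = 2184 × 3.733×10^-5 = 0.0815.
Since E_P > E_Q, raising the temperature improves selectivity toward P.

0.0815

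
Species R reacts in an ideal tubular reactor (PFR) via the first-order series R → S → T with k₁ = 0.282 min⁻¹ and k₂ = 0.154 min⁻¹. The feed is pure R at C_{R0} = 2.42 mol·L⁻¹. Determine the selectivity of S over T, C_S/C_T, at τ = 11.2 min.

0.454

For first-order series with pure R initially, C_S(τ) = k₁C_{R0}/(k₂−k₁)·(e^(−k₁τ) − e^(−k₂τ)).
e^(−k₁τ) = e^(−0.282×11.2) = e^(−3.158) = 0.04249; e^(−k₂τ) = e^(−1.725) = 0.1782.
C_S = 0.282×2.42/(0.154−0.282) × (0.04249−0.1782) = (-5.332)×(-0.1357) = 0.7236 mol·L⁻¹.
C_R = C_{R0}e^(−k₁τ) = 0.1028 mol·L⁻¹, so C_T = C_{R0}−C_R−C_S = 1.594 mol·L⁻¹; C_S/C_T = 0.454.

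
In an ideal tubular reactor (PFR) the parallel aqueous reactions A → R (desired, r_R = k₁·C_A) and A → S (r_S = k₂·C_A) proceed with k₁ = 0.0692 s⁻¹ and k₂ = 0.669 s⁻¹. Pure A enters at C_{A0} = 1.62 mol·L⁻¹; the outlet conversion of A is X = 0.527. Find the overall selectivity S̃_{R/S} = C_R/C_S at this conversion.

0.103

C_A = C_{A0}(1−X) = 0.7663 mol·L⁻¹.
Both paths are first order in A, so the instantaneous fraction to R is constant: dC_R/d(−C_A) = k₁/(k₁+k₂) = 0.09374.
C_R = 0.09374·(C_{A0}−C_A) = 0.09374×0.8537 = 0.0800 mol·L⁻¹.
C_S = (C_{A0}−C_A)−C_R = 0.7737 mol·L⁻¹; S̃_{R/S} = 0.08003/0.7737 = 0.103.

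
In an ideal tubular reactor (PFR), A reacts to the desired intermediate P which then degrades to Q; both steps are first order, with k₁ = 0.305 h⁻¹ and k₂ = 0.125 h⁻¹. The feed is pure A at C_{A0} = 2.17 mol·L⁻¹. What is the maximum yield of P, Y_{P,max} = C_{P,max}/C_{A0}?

0.538

For a first-order series the maximum intermediate yield is C_{P,max}/C_{A0} = (k₁/k₂)^[k₂/(k₂−k₁)].
= (0.305/0.125)^(0.125/(0.125−0.305)) = (2.440)^(-0.6944) = 0.5382.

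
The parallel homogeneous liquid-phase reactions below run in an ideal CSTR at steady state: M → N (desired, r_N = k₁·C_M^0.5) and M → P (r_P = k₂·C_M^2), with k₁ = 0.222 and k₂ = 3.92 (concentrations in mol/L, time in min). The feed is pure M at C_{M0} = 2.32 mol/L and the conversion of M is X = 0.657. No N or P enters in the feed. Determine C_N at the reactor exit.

Exit C_M = C_{M0}(1−X) = 2.32×0.343 = 0.7958 mol/L.
A CSTR operates uniformly at the exit composition, giving r_N = 0.1980 and r_P = 2.482 (each k·C_M^n at C_M = 0.7958).
Fraction of consumed M going to N: r_N/(r_N+r_P) = 0.07389.
C_N = 0.07389·C_{M0}·X = 0.07389×2.32×0.657 = 0.113 mol/L.

0.113 mol/L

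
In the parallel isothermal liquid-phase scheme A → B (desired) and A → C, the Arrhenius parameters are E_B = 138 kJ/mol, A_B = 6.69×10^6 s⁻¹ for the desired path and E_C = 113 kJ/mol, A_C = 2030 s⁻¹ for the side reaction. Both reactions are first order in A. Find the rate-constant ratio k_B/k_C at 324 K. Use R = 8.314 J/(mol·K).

0.307

k_B/k_C = (A_B/A_C)·exp[−(E_B−E_C)/(RT)] = (A_B/A_C)·exp[(E_C−E_B)/(RT)].
(E_C−E_B)/(RT) = (113−138)×10³/(8.314×324) = -25000/2694 = -9.281.
k_B/k_C = (6.69×10^6/2030)·exp(-9.281) = 3296 × 9.320×10^-5 = 0.307.
Since E_B > E_C, raising the temperature improves selectivity toward B.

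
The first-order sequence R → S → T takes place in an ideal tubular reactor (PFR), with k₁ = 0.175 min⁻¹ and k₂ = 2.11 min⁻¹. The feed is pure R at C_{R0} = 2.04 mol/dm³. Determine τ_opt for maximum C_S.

1.29 min

For first-order series the maximum of C_S occurs at τ_opt = ln(k₂/k₁)/(k₂−k₁).
= ln(2.11/0.175)/(2.11−0.175) = ln(12.06)/1.935 = 2.490/1.935 = 1.29 min.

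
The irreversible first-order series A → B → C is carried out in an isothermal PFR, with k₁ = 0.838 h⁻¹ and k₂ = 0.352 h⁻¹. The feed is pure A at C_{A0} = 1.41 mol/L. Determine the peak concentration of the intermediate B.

0.752 mol/L

Evaluating C_B at τ_opt = ln(k₂/k₁)/(k₂−k₁) gives C_{B,max}/C_{A0} = (k₁/k₂)^[k₂/(k₂−k₁)].
= (0.838/0.352)^(0.352/(0.352−0.838)) = (2.381)^(-0.7243) = 0.5335.
C_{B,max} = 0.5335×1.41 = 0.752 mol/L.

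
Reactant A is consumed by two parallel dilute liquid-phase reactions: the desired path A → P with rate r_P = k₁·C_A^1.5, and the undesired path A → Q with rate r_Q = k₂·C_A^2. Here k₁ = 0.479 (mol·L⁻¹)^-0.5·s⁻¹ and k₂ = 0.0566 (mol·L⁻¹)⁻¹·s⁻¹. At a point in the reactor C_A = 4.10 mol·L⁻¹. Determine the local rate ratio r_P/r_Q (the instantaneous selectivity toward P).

4.18

S_{P/Q} = r_P/r_Q = (k₁·C_A^1.5)/(k₂·C_A^2) = (k₁/k₂)·C_A^-0.5.
= (0.479×4.100^1.5) / (0.0566×4.100^2) = 3.977/0.9514 = 4.18.
The undesired path is higher order in A, so low C_A (CSTR or dilute feed) favours P.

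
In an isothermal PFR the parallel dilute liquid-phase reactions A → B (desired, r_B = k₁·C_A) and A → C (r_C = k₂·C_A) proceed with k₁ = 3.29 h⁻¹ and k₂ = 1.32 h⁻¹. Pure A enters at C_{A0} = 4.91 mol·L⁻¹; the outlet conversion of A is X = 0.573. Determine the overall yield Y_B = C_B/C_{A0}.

0.409

C_A = C_{A0}(1−X) = 2.097 mol·L⁻¹.
Both paths are first order in A, so the instantaneous fraction to B is constant: dC_B/d(−C_A) = k₁/(k₁+k₂) = 0.7137.
C_B = 0.7137·(C_{A0}−C_A) = 0.7137×2.813 = 2.01 mol·L⁻¹.
Y_B = C_B/C_{A0} = 2.008/4.91 = 0.409.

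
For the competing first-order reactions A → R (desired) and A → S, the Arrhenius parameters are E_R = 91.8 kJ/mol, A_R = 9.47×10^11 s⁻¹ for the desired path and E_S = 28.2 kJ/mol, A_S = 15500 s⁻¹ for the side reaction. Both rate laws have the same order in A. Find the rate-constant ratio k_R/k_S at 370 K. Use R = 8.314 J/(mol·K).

0.0641

k_R/k_S = (A_R/A_S)·exp[−(E_R−E_S)/(RT)] = (A_R/A_S)·exp[(E_S−E_R)/(RT)].
(E_S−E_R)/(RT) = (28.2−91.8)×10³/(8.314×370) = -63600/3076 = -20.67.
k_R/k_S = (9.47×10^11/15500)·exp(-20.67) = 6.110×10^7 × 1.049×10^-9 = 0.0641.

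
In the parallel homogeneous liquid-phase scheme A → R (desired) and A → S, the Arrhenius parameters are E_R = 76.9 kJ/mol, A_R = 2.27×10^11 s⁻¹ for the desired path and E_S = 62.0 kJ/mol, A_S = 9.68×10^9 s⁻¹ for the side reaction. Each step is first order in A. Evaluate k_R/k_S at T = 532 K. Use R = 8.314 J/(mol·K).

With equal orders, S_{R/S} = k_R/k_S = (A_R/A_S)·exp[(E_S−E_R)/(RT)].
(E_S−E_R)/(RT) = (62.0−76.9)×10³/(8.314×532) = -14900/4423 = -3.369.
k_R/k_S = (2.27×10^11/9.68×10^9)·exp(-3.369) = 23.45 × 0.03443 = 0.807.
Since E_R > E_S, raising the temperature improves selectivity toward R.

0.807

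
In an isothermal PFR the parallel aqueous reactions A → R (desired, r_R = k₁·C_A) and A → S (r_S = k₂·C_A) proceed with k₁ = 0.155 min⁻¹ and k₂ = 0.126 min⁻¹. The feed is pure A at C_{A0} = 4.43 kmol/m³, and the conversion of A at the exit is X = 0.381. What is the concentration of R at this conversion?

0.931 kmol/m³

C_A = C_{A0}(1−X) = 2.742 kmol/m³.
Both paths are first order in A, so the instantaneous fraction to R is constant: dC_R/d(−C_A) = k₁/(k₁+k₂) = 0.5516.
C_R = 0.5516·(C_{A0}−C_A) = 0.5516×1.688 = 0.931 kmol/m³.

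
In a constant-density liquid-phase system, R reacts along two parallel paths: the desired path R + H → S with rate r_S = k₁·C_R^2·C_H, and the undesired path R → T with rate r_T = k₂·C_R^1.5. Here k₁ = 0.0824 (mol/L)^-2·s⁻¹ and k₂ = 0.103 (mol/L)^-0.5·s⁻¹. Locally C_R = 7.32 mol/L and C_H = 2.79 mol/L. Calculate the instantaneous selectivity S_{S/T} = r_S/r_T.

S_{S/T} = r_S/r_T = (k₁·C_R^2·C_H)/(k₂·C_R^1.5) = (k₁/k₂)·C_R^0.5·C_H.
= (0.0824×7.320^2×2.790) / (0.103×7.320^1.5) = 12.32/2.040 = 6.04.

6.04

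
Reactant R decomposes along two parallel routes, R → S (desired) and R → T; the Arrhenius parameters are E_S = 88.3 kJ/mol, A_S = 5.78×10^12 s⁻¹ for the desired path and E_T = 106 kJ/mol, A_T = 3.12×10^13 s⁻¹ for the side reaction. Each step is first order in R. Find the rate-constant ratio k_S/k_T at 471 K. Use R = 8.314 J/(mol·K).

With equal orders, S_{S/T} = k_S/k_T = (A_S/A_T)·exp[(E_T−E_S)/(RT)].
(E_T−E_S)/(RT) = (106−88.3)×10³/(8.314×471) = 17700/3916 = 4.520.
k_S/k_T = (5.78×10^12/3.12×10^13)·exp(4.520) = 0.1853 × 91.84 = 17.0.

17.0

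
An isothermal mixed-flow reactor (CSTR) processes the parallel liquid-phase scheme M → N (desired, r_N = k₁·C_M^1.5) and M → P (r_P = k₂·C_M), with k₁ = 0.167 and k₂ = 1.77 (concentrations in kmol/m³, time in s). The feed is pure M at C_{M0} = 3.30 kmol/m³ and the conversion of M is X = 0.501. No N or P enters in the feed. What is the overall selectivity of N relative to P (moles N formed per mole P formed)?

0.121

Exit C_M = C_{M0}(1−X) = 3.30×0.499 = 1.647 kmol/m³.
A CSTR operates uniformly at the exit composition, giving r_N = 0.3529 and r_P = 2.915 (each k·C_M^n at C_M = 1.647).
Overall selectivity = C_N/C_P = r_Nτ/(r_Pτ) = r_N/r_P = 0.121.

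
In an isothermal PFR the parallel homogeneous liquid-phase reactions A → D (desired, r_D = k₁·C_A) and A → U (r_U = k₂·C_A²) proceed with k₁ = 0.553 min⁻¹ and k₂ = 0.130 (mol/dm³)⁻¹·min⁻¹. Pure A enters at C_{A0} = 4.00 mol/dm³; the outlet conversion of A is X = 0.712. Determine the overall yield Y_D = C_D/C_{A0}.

0.450

C_A = C_{A0}(1−X) = 1.152 mol/dm³.
Along a PFR/batch, dC_D/dC_A = −r_D/(r_D+r_U) = −k₁/(k₁+k₂·C_A).
Integrating from C_{A0} to C_A: C_D = (0.553/0.130)·ln[(0.553+0.130·4.00)/(0.553+0.130·1.15)] = 4.254·ln(1.073/0.7028) = 1.800 mol/dm³.
Y_D = C_D/C_{A0} = 1.800/4.00 = 0.450.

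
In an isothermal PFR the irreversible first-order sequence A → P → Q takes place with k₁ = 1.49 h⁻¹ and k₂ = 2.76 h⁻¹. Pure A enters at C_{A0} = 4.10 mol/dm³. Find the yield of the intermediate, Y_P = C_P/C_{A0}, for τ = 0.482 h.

0.262

The intermediate concentration in a first-order A→B→C sequence is C_P = k₁C_{A0}(e^(−k₁τ) − e^(−k₂τ))/(k₂−k₁).
e^(−k₁τ) = e^(−1.49×0.482) = e^(−0.7182) = 0.4876; e^(−k₂τ) = e^(−1.330) = 0.2644.
C_P = 1.49×4.10/(2.76−1.49) × (0.4876−0.2644) = 4.810×0.2232 = 1.074 mol/dm³.
Y_P = C_P/C_{A0} = 1.074/4.10 = 0.262.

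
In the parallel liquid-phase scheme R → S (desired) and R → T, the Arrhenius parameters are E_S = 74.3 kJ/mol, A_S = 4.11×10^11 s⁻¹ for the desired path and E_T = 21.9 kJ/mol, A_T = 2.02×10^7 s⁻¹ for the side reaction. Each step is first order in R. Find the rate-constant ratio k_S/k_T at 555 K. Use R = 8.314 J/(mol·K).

k_S/k_T = (A_S/A_T)·exp[−(E_S−E_T)/(RT)] = (A_S/A_T)·exp[(E_T−E_S)/(RT)].
(E_T−E_S)/(RT) = (21.9−74.3)×10³/(8.314×555) = -52400/4614 = -11.36.
k_S/k_T = (4.11×10^11/2.02×10^7)·exp(-11.36) = 20347 × 1.170×10^-5 = 0.238.
Since E_S > E_T, raising the temperature improves selectivity toward S.

0.238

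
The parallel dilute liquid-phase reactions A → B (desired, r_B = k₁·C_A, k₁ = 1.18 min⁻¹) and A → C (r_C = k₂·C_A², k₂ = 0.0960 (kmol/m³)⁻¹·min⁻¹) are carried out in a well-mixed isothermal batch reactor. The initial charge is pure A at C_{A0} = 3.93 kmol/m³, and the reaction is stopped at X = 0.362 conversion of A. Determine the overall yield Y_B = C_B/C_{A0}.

0.287

C_A = C_{A0}(1−X) = 2.507 kmol/m³.
Along a PFR/batch, dC_B/dC_A = −r_B/(r_B+r_C) = −k₁/(k₁+k₂·C_A).
Integrating from C_{A0} to C_A: C_B = (1.18/0.0960)·ln[(1.18+0.0960·3.93)/(1.18+0.0960·2.51)] = 12.29·ln(1.557/1.421) = 1.128 kmol/m³.
Y_B = C_B/C_{A0} = 1.128/3.93 = 0.287.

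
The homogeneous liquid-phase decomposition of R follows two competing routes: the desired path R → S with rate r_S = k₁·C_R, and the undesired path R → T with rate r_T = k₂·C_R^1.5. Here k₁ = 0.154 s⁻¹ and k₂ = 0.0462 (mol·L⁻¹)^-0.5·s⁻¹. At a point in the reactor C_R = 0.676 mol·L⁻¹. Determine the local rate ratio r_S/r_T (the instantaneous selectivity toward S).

S_{S/T} = r_S/r_T = (k₁·C_R)/(k₂·C_R^1.5) = (k₁/k₂)·C_R^-0.5.
= (0.154×0.6760) / (0.0462×0.6760^1.5) = 0.1041/0.02568 = 4.05.
The undesired path is higher order in R, so low C_R (CSTR or dilute feed) favours S.

4.05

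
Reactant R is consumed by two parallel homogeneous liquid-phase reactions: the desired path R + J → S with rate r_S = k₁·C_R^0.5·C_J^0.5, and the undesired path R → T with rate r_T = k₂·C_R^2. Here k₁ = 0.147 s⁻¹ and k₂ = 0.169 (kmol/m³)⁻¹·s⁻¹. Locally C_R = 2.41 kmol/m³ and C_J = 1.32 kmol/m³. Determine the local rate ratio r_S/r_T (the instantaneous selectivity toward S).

S_{S/T} = r_S/r_T = (k₁·C_R^0.5·C_J^0.5)/(k₂·C_R^2) = (k₁/k₂)·C_R^-1.5·C_J^0.5.
= (0.147×2.410^0.5×1.320^0.5) / (0.169×2.410^2) = 0.2622/0.9816 = 0.267.
The undesired path is higher order in R, so low C_R (CSTR or dilute feed) favours S.

0.267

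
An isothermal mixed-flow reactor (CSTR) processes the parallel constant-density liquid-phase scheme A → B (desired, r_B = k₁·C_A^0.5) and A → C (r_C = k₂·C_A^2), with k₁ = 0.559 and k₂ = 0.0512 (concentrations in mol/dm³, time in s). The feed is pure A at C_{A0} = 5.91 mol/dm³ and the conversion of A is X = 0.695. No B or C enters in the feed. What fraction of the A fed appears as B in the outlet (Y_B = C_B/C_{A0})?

Exit C_A = C_{A0}(1−X) = 5.91×0.305 = 1.803 mol/dm³.
Rates in a CSTR are evaluated at the outlet concentration: r_B = 0.559×1.803^0.5 = 0.7505, r_C = 0.0512×1.803^2 = 0.1664.
Fraction of consumed A going to B: r_B/(r_B+r_C) = 0.8186.
C_B = 0.8186·C_{A0}·X = 0.8186×5.91×0.695 = 3.36 mol/dm³; Y_B = C_B/C_{A0} = 0.569.

0.569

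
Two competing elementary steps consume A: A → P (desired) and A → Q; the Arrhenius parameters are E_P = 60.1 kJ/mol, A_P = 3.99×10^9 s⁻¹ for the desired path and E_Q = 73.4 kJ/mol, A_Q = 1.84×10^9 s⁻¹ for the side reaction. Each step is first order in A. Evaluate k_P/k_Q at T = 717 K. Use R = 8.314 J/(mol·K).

20.2

Since both paths have the same order in A, the concentration cancels and S_{P/Q} = k_P/k_Q = (A_P/A_Q)·exp[(E_Q−E_P)/(RT)].
(E_Q−E_P)/(RT) = (73.4−60.1)×10³/(8.314×717) = 13300/5961 = 2.231.
k_P/k_Q = (3.99×10^9/1.84×10^9)·exp(2.231) = 2.168 × 9.310 = 20.2.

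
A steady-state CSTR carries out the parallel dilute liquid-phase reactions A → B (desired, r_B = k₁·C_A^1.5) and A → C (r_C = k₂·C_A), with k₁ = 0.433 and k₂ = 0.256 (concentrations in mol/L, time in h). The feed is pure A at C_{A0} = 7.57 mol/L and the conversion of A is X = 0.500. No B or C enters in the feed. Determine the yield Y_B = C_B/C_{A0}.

0.383

Exit C_A = C_{A0}(1−X) = 7.57×0.500 = 3.785 mol/L.
Rates in a CSTR are evaluated at the outlet concentration: r_B = 0.433×3.785^1.5 = 3.189, r_C = 0.256×3.785 = 0.9690.
Fraction of consumed A going to B: r_B/(r_B+r_C) = 0.7669.
C_B = 0.7669·C_{A0}·X = 0.7669×7.57×0.500 = 2.90 mol/L; Y_B = C_B/C_{A0} = 0.383.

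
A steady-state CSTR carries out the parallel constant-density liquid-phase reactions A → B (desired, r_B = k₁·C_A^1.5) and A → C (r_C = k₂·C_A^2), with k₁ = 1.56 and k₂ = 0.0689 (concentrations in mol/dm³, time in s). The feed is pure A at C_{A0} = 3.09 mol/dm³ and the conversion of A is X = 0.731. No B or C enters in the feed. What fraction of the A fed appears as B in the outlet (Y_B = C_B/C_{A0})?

0.703

Exit C_A = C_{A0}(1−X) = 3.09×0.269 = 0.8312 mol/dm³.
A CSTR operates uniformly at the exit composition, giving r_B = 1.182 and r_C = 0.04760 (each k·C_A^n at C_A = 0.8312).
Fraction of consumed A going to B: r_B/(r_B+r_C) = 0.9613.
C_B = 0.9613·C_{A0}·X = 0.9613×3.09×0.731 = 2.17 mol/dm³; Y_B = C_B/C_{A0} = 0.703.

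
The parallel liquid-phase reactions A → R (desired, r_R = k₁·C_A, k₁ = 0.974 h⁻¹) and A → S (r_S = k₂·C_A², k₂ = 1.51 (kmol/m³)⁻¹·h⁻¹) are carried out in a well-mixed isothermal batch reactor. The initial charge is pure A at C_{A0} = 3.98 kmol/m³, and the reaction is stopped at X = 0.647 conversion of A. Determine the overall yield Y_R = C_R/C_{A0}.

C_A = C_{A0}(1−X) = 1.405 kmol/m³.
Along a PFR/batch, dC_R/dC_A = −r_R/(r_R+r_S) = −k₁/(k₁+k₂·C_A).
Integrating from C_{A0} to C_A: C_R = (0.974/1.51)·ln[(0.974+1.51·3.98)/(0.974+1.51·1.40)] = 0.6450·ln(6.984/3.095) = 0.5248 kmol/m³.
Y_R = C_R/C_{A0} = 0.5248/3.98 = 0.132.

0.132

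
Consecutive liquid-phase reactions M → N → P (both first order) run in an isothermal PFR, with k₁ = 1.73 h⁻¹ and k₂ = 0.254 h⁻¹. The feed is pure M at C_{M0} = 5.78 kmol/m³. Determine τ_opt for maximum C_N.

1.30 h

For first-order series the maximum of C_N occurs at τ_opt = ln(k₂/k₁)/(k₂−k₁).
= ln(0.254/1.73)/(0.254−1.73) = ln(0.1468)/-1.476 = -1.919/-1.476 = 1.30 h.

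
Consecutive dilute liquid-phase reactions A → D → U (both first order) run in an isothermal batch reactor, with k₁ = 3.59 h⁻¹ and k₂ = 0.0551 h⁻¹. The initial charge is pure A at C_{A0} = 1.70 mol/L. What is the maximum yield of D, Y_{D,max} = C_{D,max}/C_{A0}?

At the optimum, C_{D,max}/C_{A0} = (k₁/k₂)^[k₂/(k₂−k₁)].
= (3.59/0.0551)^(0.0551/(0.0551−3.59)) = (65.15)^(-0.01559) = 0.9370.

0.937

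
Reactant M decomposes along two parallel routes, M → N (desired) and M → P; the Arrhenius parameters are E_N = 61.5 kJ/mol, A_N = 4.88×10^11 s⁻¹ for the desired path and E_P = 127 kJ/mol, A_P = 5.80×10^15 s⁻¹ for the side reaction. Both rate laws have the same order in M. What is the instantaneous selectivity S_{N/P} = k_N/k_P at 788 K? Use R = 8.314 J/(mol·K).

With equal orders, S_{N/P} = k_N/k_P = (A_N/A_P)·exp[(E_P−E_N)/(RT)].
(E_P−E_N)/(RT) = (127−61.5)×10³/(8.314×788) = 65500/6551 = 9.998.
k_N/k_P = (4.88×10^11/5.80×10^15)·exp(9.998) = 8.414×10^-5 × 21978 = 1.85.

1.85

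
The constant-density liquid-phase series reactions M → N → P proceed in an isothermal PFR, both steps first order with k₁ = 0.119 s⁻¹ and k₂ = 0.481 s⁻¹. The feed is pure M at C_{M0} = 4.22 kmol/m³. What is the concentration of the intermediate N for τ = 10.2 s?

0.402 kmol/m³

For first-order series with pure M initially, C_N(τ) = k₁C_{M0}/(k₂−k₁)·(e^(−k₁τ) − e^(−k₂τ)).
e^(−k₁τ) = e^(−0.119×10.2) = e^(−1.214) = 0.2971; e^(−k₂τ) = e^(−4.906) = 0.007401.
C_N = 0.119×4.22/(0.481−0.119) × (0.2971−0.007401) = 1.387×0.2897 = 0.4018 kmol/m³.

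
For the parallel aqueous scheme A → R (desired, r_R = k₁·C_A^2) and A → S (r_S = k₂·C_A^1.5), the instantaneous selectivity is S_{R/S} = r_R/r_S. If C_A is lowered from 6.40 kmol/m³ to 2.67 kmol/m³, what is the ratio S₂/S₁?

0.646

S_{R/S} = (k₁/k₂)·C_A^0.5, so S₂/S₁ = (C_{A,2}/C_{A,1})^0.5.
= (2.67/6.40)^0.5 = (0.4172)^0.5 = 0.646.
Selectivity toward R falls as C_A falls — high-concentration operation is favoured.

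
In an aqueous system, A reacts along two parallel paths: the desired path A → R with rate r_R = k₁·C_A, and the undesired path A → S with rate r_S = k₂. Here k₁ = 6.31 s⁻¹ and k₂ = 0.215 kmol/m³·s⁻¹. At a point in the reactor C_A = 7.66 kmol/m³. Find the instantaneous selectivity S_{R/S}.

S_{R/S} = r_R/r_S = (k₁·C_A)/(k₂) = (k₁/k₂)·C_A.
= (6.31×7.660) / (0.215) = 48.33/0.2150 = 225.
Since the desired path is higher order in A, keeping C_A high (PFR or concentrated feed) favours R.

225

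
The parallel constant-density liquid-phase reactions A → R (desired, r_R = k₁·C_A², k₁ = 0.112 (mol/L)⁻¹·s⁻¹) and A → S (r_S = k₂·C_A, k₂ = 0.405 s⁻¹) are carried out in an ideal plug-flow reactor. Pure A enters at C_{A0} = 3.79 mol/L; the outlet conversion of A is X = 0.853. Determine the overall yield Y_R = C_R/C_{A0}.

0.306

C_A = C_{A0}(1−X) = 0.5571 mol/L.
Along a PFR/batch, dC_S/dC_A = −r_S/(r_R+r_S) = −k₂/(k₂+k₁·C_A).
Integrating from C_{A0} to C_A: C_S = (0.405/0.112)·ln[(0.405+0.112·3.79)/(0.405+0.112·0.557)] = 3.616·ln(0.8295/0.4674) = 2.074 mol/L.
Then C_R = (C_{A0}−C_A) − C_S = 3.233 − 2.074 = 1.159 mol/L.
Y_R = C_R/C_{A0} = 1.159/3.79 = 0.306.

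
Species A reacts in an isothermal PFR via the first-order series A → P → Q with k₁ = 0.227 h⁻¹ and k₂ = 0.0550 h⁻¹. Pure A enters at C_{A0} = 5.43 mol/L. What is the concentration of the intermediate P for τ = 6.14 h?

3.33 mol/L

For first-order series with pure A initially, C_P(τ) = k₁C_{A0}/(k₂−k₁)·(e^(−k₁τ) − e^(−k₂τ)).
e^(−k₁τ) = e^(−0.227×6.14) = e^(−1.394) = 0.2481; e^(−k₂τ) = e^(−0.3377) = 0.7134.
C_P = 0.227×5.43/(0.0550−0.227) × (0.2481−0.7134) = (-7.166)×(-0.4653) = 3.334 mol/L.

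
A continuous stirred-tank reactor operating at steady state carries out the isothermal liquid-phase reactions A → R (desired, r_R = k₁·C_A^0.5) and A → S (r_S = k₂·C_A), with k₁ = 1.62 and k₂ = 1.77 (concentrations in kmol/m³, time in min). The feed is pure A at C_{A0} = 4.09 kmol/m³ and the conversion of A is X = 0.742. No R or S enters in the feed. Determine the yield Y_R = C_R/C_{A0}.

Exit C_A = C_{A0}(1−X) = 4.09×0.258 = 1.055 kmol/m³.
A CSTR operates uniformly at the exit composition, giving r_R = 1.664 and r_S = 1.868 (each k·C_A^n at C_A = 1.055).
Fraction of consumed A going to R: r_R/(r_R+r_S) = 0.4712.
C_R = 0.4712·C_{A0}·X = 0.4712×4.09×0.742 = 1.43 kmol/m³; Y_R = C_R/C_{A0} = 0.350.

0.350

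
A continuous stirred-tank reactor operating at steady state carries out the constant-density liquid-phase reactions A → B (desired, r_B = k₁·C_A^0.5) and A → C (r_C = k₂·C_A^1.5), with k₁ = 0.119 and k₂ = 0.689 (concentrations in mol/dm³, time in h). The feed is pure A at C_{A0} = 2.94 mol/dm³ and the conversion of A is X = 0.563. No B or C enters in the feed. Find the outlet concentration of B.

0.196 mol/dm³

Exit C_A = C_{A0}(1−X) = 2.94×0.437 = 1.285 mol/dm³.
Rates in a CSTR are evaluated at the outlet concentration: r_B = 0.119×1.285^0.5 = 0.1349, r_C = 0.689×1.285^1.5 = 1.003.
Fraction of consumed A going to B: r_B/(r_B+r_C) = 0.1185.
C_B = 0.1185·C_{A0}·X = 0.1185×2.94×0.563 = 0.196 mol/dm³.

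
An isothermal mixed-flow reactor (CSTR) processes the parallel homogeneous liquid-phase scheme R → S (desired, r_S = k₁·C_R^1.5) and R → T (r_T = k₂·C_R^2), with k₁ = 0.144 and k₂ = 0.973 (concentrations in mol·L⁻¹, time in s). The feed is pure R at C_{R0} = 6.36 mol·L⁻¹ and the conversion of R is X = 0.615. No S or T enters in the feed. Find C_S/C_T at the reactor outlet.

0.0946

Exit C_R = C_{R0}(1−X) = 6.36×0.385 = 2.449 mol·L⁻¹.
A CSTR operates uniformly at the exit composition, giving r_S = 0.5517 and r_T = 5.834 (each k·C_R^n at C_R = 2.449).
Overall selectivity = C_S/C_T = r_Sτ/(r_Tτ) = r_S/r_T = 0.0946.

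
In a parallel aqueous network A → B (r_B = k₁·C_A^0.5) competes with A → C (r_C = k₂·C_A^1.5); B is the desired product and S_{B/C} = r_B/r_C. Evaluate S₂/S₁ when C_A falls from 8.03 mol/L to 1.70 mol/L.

4.72

S_{B/C} = (k₁/k₂)·C_A⁻¹, so S₂/S₁ = (C_{A,2}/C_{A,1})⁻¹.
= 8.03/1.70 = 4.72.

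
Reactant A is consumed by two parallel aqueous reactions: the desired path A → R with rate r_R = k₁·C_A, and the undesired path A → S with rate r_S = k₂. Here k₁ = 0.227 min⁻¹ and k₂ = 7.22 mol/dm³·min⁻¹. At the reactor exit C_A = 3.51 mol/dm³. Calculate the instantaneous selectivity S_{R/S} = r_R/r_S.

0.110

S_{R/S} = r_R/r_S = (k₁·C_A)/(k₂) = (k₁/k₂)·C_A.
= (0.227×3.510) / (7.22) = 0.7968/7.220 = 0.110.
Since the desired path is higher order in A, keeping C_A high (PFR or concentrated feed) favours R.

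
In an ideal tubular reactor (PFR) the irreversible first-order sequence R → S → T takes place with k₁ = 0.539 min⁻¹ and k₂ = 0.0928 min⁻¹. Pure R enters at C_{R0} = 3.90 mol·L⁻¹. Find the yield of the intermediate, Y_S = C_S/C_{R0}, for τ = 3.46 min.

The intermediate concentration in a first-order A→B→C sequence is C_S = k₁C_{R0}(e^(−k₁τ) − e^(−k₂τ))/(k₂−k₁).
e^(−k₁τ) = e^(−0.539×3.46) = e^(−1.865) = 0.1549; e^(−k₂τ) = e^(−0.3211) = 0.7254.
C_S = 0.539×3.90/(0.0928−0.539) × (0.1549−0.7254) = (-4.711)×(-0.5705) = 2.687 mol·L⁻¹.
Y_S = C_S/C_{R0} = 2.687/3.90 = 0.689.

0.689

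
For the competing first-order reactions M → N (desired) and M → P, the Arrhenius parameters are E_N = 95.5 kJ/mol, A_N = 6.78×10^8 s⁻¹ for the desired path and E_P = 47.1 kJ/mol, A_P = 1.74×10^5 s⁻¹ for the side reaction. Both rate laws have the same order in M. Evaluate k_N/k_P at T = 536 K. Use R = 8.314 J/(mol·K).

0.0748

Since both paths have the same order in M, the concentration cancels and S_{N/P} = k_N/k_P = (A_N/A_P)·exp[(E_P−E_N)/(RT)].
(E_P−E_N)/(RT) = (47.1−95.5)×10³/(8.314×536) = -48400/4456 = -10.86.
k_N/k_P = (6.78×10^8/1.74×10^5)·exp(-10.86) = 3897 × 1.919×10^-5 = 0.0748.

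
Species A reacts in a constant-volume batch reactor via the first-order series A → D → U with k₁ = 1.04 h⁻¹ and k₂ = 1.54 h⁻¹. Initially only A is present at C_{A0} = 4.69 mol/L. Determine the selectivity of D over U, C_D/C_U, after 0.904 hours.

0.941

For first-order series with pure A initially, C_D(t) = k₁C_{A0}/(k₂−k₁)·(e^(−k₁t) − e^(−k₂t)).
e^(−k₁t) = e^(−1.04×0.904) = e^(−0.9402) = 0.3906; e^(−k₂t) = e^(−1.392) = 0.2485.
C_D = 1.04×4.69/(1.54−1.04) × (0.3906−0.2485) = 9.755×0.1420 = 1.386 mol/L.
C_A = C_{A0}e^(−k₁t) = 1.832 mol/L, so C_U = C_{A0}−C_A−C_D = 1.473 mol/L; C_D/C_U = 0.941.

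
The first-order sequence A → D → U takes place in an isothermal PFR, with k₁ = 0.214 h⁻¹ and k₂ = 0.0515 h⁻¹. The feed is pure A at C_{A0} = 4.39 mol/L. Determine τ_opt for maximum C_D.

8.77 h

For first-order series the maximum of C_D occurs at τ_opt = ln(k₂/k₁)/(k₂−k₁).
= ln(0.0515/0.214)/(0.0515−0.214) = ln(0.2407)/-0.1625 = -1.424/-0.1625 = 8.77 h.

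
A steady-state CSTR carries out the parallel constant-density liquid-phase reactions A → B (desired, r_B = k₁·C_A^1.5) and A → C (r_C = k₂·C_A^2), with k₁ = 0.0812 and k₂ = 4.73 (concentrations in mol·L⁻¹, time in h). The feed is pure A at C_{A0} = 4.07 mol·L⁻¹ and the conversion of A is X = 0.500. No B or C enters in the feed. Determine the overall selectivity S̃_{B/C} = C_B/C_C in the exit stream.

0.0120

Exit C_A = C_{A0}(1−X) = 4.07×0.500 = 2.035 mol·L⁻¹.
In a CSTR the entire volume is at exit conditions, so r_B = 0.0812×2.035^1.5 = 0.2357 and r_C = 4.73×2.035^2 = 19.59.
Overall selectivity = C_B/C_C = r_Bτ/(r_Cτ) = r_B/r_C = 0.0120.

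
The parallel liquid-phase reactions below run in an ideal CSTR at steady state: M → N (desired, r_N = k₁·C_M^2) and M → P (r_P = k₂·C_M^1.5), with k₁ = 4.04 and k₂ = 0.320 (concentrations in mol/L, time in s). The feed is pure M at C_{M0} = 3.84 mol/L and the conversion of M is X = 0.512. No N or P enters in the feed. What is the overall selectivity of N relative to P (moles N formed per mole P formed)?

Exit C_M = C_{M0}(1−X) = 3.84×0.488 = 1.874 mol/L.
A CSTR operates uniformly at the exit composition, giving r_N = 14.19 and r_P = 0.8209 (each k·C_M^n at C_M = 1.874).
Overall selectivity = C_N/C_P = r_Nτ/(r_Pτ) = r_N/r_P = 17.3.

17.3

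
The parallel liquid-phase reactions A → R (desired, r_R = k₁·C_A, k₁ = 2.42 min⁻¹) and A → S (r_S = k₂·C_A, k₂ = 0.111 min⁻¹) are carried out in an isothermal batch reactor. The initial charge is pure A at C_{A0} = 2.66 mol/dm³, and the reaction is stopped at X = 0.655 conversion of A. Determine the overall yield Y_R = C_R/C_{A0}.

0.626

C_A = C_{A0}(1−X) = 0.9177 mol/dm³.
Both paths are first order in A, so the instantaneous fraction to R is constant: dC_R/d(−C_A) = k₁/(k₁+k₂) = 0.9561.
C_R = 0.9561·(C_{A0}−C_A) = 0.9561×1.742 = 1.67 mol/dm³.
Y_R = C_R/C_{A0} = 1.666/2.66 = 0.626.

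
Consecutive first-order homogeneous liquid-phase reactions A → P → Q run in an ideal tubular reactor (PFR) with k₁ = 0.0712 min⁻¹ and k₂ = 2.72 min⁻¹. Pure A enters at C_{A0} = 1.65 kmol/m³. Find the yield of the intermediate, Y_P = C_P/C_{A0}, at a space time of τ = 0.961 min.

The intermediate concentration in a first-order A→B→C sequence is C_P = k₁C_{A0}(e^(−k₁τ) − e^(−k₂τ))/(k₂−k₁).
e^(−k₁τ) = e^(−0.0712×0.961) = e^(−0.06842) = 0.9339; e^(−k₂τ) = e^(−2.614) = 0.07325.
C_P = 0.0712×1.65/(2.72−0.0712) × (0.9339−0.07325) = 0.04435×0.8606 = 0.03817 kmol/m³.
Y_P = C_P/C_{A0} = 0.03817/1.65 = 0.0231.

0.0231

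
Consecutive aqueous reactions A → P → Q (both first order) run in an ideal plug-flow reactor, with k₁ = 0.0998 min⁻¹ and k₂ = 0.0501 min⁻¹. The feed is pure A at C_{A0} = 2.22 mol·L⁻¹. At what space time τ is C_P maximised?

For first-order series the maximum of C_P occurs at τ_opt = ln(k₂/k₁)/(k₂−k₁).
= ln(0.0501/0.0998)/(0.0501−0.0998) = ln(0.5020)/-0.04970 = -0.6891/-0.04970 = 13.9 min.

13.9 min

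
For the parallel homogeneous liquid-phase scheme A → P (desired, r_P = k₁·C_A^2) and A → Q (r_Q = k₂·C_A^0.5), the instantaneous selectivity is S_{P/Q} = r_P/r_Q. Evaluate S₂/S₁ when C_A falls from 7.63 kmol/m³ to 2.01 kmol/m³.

S_{P/Q} = (k₁/k₂)·C_A^1.5, so S₂/S₁ = (C_{A,2}/C_{A,1})^1.5.
= (2.01/7.63)^1.5 = (0.2634)^1.5 = 0.135.

0.135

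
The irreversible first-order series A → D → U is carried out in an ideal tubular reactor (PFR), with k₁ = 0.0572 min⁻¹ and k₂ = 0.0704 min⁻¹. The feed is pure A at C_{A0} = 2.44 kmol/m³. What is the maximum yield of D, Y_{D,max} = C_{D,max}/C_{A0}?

For a first-order series the maximum intermediate yield is C_{D,max}/C_{A0} = (k₁/k₂)^[k₂/(k₂−k₁)].
= (0.0572/0.0704)^(0.0704/(0.0704−0.0572)) = (0.8125)^(5.333) = 0.3304.

0.330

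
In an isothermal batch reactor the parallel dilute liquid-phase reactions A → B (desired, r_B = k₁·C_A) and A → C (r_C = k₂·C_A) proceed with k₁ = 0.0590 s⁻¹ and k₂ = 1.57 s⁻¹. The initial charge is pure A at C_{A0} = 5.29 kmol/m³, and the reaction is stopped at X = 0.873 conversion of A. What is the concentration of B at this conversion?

0.167 kmol/m³

C_A = C_{A0}(1−X) = 0.6718 kmol/m³.
Both paths are first order in A, so the instantaneous fraction to B is constant: dC_B/d(−C_A) = k₁/(k₁+k₂) = 0.03622.
C_B = 0.03622·(C_{A0}−C_A) = 0.03622×4.618 = 0.167 kmol/m³.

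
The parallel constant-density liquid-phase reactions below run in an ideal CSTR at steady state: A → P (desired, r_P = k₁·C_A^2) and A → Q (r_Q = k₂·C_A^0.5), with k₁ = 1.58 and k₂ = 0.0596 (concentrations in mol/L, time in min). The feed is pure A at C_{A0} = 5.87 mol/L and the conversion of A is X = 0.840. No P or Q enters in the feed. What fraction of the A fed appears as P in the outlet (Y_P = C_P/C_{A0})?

0.807

Exit C_A = C_{A0}(1−X) = 5.87×0.160 = 0.9392 mol/L.
A CSTR operates uniformly at the exit composition, giving r_P = 1.394 and r_Q = 0.05776 (each k·C_A^n at C_A = 0.9392).
Fraction of consumed A going to P: r_P/(r_P+r_Q) = 0.9602.
C_P = 0.9602·C_{A0}·X = 0.9602×5.87×0.840 = 4.73 mol/L; Y_P = C_P/C_{A0} = 0.807.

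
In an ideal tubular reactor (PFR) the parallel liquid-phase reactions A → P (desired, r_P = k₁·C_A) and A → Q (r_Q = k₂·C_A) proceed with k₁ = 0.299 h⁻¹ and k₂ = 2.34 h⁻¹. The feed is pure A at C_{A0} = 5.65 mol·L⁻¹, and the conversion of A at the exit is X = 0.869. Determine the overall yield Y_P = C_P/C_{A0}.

0.0985

C_A = C_{A0}(1−X) = 0.7402 mol·L⁻¹.
Both paths are first order in A, so the instantaneous fraction to P is constant: dC_P/d(−C_A) = k₁/(k₁+k₂) = 0.1133.
C_P = 0.1133·(C_{A0}−C_A) = 0.1133×4.910 = 0.556 mol·L⁻¹.
Y_P = C_P/C_{A0} = 0.5563/5.65 = 0.0985.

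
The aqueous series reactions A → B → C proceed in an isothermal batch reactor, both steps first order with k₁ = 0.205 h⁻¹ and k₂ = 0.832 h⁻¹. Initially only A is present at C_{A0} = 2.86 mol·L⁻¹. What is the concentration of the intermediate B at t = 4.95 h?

0.324 mol·L⁻¹

The intermediate concentration in a first-order A→B→C sequence is C_B = k₁C_{A0}(e^(−k₁t) − e^(−k₂t))/(k₂−k₁).
e^(−k₁t) = e^(−0.205×4.95) = e^(−1.015) = 0.3625; e^(−k₂t) = e^(−4.118) = 0.01627.
C_B = 0.205×2.86/(0.832−0.205) × (0.3625−0.01627) = 0.9351×0.3462 = 0.3237 mol·L⁻¹.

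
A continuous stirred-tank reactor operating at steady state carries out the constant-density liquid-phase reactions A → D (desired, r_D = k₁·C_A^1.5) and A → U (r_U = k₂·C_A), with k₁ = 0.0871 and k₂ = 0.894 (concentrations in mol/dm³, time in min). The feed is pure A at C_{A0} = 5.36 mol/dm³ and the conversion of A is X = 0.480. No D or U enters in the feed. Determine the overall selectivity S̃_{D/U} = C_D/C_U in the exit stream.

Exit C_A = C_{A0}(1−X) = 5.36×0.520 = 2.787 mol/dm³.
In a CSTR the entire volume is at exit conditions, so r_D = 0.0871×2.787^1.5 = 0.4053 and r_U = 0.894×2.787 = 2.492.
Overall selectivity = C_D/C_U = r_Dτ/(r_Uτ) = r_D/r_U = 0.163.

0.163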